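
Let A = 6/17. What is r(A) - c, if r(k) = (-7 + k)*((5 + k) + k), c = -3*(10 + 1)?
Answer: -1424/289 ≈ -4.9273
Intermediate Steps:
A = 6/17 (A = 6*(1/17) = 6/17 ≈ 0.35294)
c = -33 (c = -3*11 = -33)
r(k) = (-7 + k)*(5 + 2*k)
r(A) - c = (-35 - 9*6/17 + 2*(6/17)²) - 1*(-33) = (-35 - 54/17 + 2*(36/289)) + 33 = (-35 - 54/17 + 72/289) + 33 = -10961/289 + 33 = -1424/289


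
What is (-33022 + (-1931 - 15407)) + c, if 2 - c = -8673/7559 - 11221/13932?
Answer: -5303095439929/105311988 ≈ -50356.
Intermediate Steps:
c = 416275751/105311988 (c = 2 - (-8673/7559 - 11221/13932) = 2 - 1*(-205651775/105311988) = 2 + 205651775/105311988 = 416275751/105311988 ≈ 3.9528)
(-33022 + (-1931 - 15407)) + c = (-33022 + (-1931 - 15407)) + 416275751/105311988 = (-33022 - 17338) + 416275751/105311988 = -50360 + 416275751/105311988 = -5303095439929/105311988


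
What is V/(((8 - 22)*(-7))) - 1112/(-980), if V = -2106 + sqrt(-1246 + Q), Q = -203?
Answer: -4987/245 + 3*I*sqrt(161)/98 ≈ -20.355 + 0.38843*I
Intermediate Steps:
V = -2106 + 3*I*sqrt(161) (V = -2106 + sqrt(-1246 - 203) = -2106 + sqrt(-1449) = -2106 + 3*I*sqrt(161) ≈ -2106.0 + 38.066*I)
V/(((8 - 22)*(-7))) - 1112/(-980) = (-2106 + 3*I*sqrt(161))/(((8 - 22)*(-7))) - 1112/(-980) = (-2106 + 3*I*sqrt(161))/((-14*(-7))) - 1112*(-1/980) = (-2106 + 3*I*sqrt(161))/98 + 278/245 = (-2106 + 3*I*sqrt(161))*(1/98) + 278/245 = (-1053/49 + 3*I*sqrt(161)/98) + 278/245 = -4987/245 + 3*I*sqrt(161)/98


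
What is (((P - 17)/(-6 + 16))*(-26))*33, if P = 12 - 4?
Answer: 3861/5 ≈ 772.20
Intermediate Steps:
P = 8
(((P - 17)/(-6 + 16))*(-26))*33 = (((8 - 17)/(-6 + 16))*(-26))*33 = (-9/10*(-26))*33 = (-9*1/10*(-26))*33 = -9/10*(-26)*33 = (117/5)*33 = 3861/5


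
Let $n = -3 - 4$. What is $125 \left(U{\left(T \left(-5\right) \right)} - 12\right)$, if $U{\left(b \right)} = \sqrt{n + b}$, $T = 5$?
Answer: $-1500 + 500 i \sqrt{2} \approx -1500.0 + 707.11 i$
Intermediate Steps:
$n = -7$ ($n = -3 - 4 = -7$)
$U{\left(b \right)} = \sqrt{-7 + b}$
$125 \left(U{\left(T \left(-5\right) \right)} - 12\right) = 125 \left(\sqrt{-7 + 5 \left(-5\right)} - 12\right) = 125 \left(\sqrt{-7 - 25} - 12\right) = 125 \left(\sqrt{-32} - 12\right) = 125 \left(4 i \sqrt{2} - 12\right) = 125 \left(-12 + 4 i \sqrt{2}\right) = -1500 + 500 i \sqrt{2}$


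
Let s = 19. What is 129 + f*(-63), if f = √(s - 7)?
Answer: 129 - 126*√3 ≈ -89.238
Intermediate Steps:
f = 2*√3 (f = √(19 - 7) = √12 = 2*√3 ≈ 3.4641)
129 + f*(-63) = 129 + (2*√3)*(-63) = 129 - 126*√3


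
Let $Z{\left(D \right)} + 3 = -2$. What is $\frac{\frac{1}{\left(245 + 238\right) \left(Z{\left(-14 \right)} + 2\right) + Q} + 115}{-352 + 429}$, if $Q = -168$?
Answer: $\frac{185954}{124509} \approx 1.4935$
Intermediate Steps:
$Z{\left(D \right)} = -5$ ($Z{\left(D \right)} = -3 - 2 = -5$)
$\frac{\frac{1}{\left(245 + 238\right) \left(Z{\left(-14 \right)} + 2\right) + Q} + 115}{-352 + 429} = \frac{\frac{1}{\left(245 + 238\right) \left(-5 + 2\right) - 168} + 115}{-352 + 429} = \frac{\frac{1}{483 \left(-3\right) - 168} + 115}{77} = \left(\frac{1}{-1449 - 168} + 115\right) \frac{1}{77} = \left(\frac{1}{-1617} + 115\right) \frac{1}{77} = \left(- \frac{1}{1617} + 115\right) \frac{1}{77} = \frac{185954}{1617} \cdot \frac{1}{77} = \frac{185954}{124509}$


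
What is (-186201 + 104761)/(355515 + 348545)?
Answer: -4072/35203 ≈ -0.11567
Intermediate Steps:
(-186201 + 104761)/(355515 + 348545) = -81440/704060 = -81440*1/704060 = -4072/35203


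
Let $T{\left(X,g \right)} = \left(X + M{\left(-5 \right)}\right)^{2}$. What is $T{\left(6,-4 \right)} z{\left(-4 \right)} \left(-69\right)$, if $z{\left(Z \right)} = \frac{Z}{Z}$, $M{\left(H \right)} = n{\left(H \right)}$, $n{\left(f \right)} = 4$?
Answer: $-6900$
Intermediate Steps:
$M{\left(H \right)} = 4$
$T{\left(X,g \right)} = \left(4 + X\right)^{2}$ ($T{\left(X,g \right)} = \left(X + 4\right)^{2} = \left(4 + X\right)^{2}$)
$z{\left(Z \right)} = 1$
$T{\left(6,-4 \right)} z{\left(-4 \right)} \left(-69\right) = \left(4 + 6\right)^{2} \cdot 1 \left(-69\right) = 10^{2} \cdot 1 \left(-69\right) = 100 \cdot 1 \left(-69\right) = 100 \left(-69\right) = -6900$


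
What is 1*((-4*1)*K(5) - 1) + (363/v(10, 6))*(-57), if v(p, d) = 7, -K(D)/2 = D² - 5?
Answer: -19578/7 ≈ -2796.9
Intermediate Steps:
K(D) = 10 - 2*D² (K(D) = -2*(D² - 5) = -2*(-5 + D²) = 10 - 2*D²)
1*((-4*1)*K(5) - 1) + (363/v(10, 6))*(-57) = 1*((-4*1)*(10 - 2*5²) - 1) + (363/7)*(-57) = 1*(-4*(10 - 2*25) - 1) + (363*(⅐))*(-57) = 1*(-4*(10 - 50) - 1) + (363/7)*(-57) = 1*(-4*(-40) - 1) - 20691/7 = 1*(160 - 1) - 20691/7 = 1*159 - 20691/7 = 159 - 20691/7 = -19578/7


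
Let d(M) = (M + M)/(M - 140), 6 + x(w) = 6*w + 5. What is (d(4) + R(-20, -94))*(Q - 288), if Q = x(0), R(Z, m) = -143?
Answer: 41344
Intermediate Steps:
x(w) = -1 + 6*w (x(w) = -6 + (6*w + 5) = -6 + (5 + 6*w) = -1 + 6*w)
d(M) = 2*M/(-140 + M) (d(M) = (2*M)/(-140 + M) = 2*M/(-140 + M))
Q = -1 (Q = -1 + 6*0 = -1 + 0 = -1)
(d(4) + R(-20, -94))*(Q - 288) = (2*4/(-140 + 4) - 143)*(-1 - 288) = (2*4/(-136) - 143)*(-289) = (2*4*(-1/136) - 143)*(-289) = (-1/17 - 143)*(-289) = -2432/17*(-289) = 41344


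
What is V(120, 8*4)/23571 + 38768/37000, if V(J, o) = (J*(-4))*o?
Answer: 14395022/36338625 ≈ 0.39614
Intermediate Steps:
V(J, o) = -4*J*o (V(J, o) = (-4*J)*o = -4*J*o)
V(120, 8*4)/23571 + 38768/37000 = -4*120*8*4/23571 + 38768/37000 = -4*120*32*(1/23571) + 38768*(1/37000) = -15360*1/23571 + 4846/4625 = -5120/7857 + 4846/4625 = 14395022/36338625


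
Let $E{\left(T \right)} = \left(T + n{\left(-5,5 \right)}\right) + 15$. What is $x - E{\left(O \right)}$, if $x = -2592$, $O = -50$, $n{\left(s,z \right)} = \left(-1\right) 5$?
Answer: $-2552$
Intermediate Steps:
$n{\left(s,z \right)} = -5$
$E{\left(T \right)} = 10 + T$ ($E{\left(T \right)} = \left(T - 5\right) + 15 = \left(-5 + T\right) + 15 = 10 + T$)
$x - E{\left(O \right)} = -2592 - \left(10 - 50\right) = -2592 - -40 = -2592 + 40 = -2552$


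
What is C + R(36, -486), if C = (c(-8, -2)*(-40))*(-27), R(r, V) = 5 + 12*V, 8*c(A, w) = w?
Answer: -6097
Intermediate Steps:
c(A, w) = w/8
C = -270 (C = (((⅛)*(-2))*(-40))*(-27) = -¼*(-40)*(-27) = 10*(-27) = -270)
C + R(36, -486) = -270 + (5 + 12*(-486)) = -270 + (5 - 5832) = -270 - 5827 = -6097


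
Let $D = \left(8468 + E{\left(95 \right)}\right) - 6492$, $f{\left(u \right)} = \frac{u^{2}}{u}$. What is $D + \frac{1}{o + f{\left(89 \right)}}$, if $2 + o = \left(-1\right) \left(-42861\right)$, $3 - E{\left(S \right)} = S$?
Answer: $\frac{80914033}{42948} \approx 1884.0$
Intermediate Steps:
$E{\left(S \right)} = 3 - S$
$f{\left(u \right)} = u$
$o = 42859$ ($o = -2 - -42861 = -2 + 42861 = 42859$)
$D = 1884$ ($D = \left(8468 + \left(3 - 95\right)\right) - 6492 = \left(8468 - 92\right) - 6492 = 8376 - 6492 = 1884$)
$D + \frac{1}{o + f{\left(89 \right)}} = 1884 + \frac{1}{42859 + 89} = 1884 + \frac{1}{42948} = \frac{80914033}{42948}$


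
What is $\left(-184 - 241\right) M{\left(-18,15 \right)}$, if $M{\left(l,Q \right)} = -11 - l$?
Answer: $-2975$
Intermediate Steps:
$\left(-184 - 241\right) M{\left(-18,15 \right)} = \left(-184 - 241\right) \left(-11 - -18\right) = - 425 \left(-11 + 18\right) = \left(-425\right) 7 = -2975$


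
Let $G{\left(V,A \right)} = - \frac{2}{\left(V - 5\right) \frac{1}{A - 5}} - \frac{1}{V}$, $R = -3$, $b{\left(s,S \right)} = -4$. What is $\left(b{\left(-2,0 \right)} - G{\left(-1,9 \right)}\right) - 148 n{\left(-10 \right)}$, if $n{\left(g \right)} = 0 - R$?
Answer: $- \frac{1351}{3} \approx -450.33$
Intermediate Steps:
$G{\left(V,A \right)} = - \frac{1}{V} - \frac{2 \left(-5 + A\right)}{-5 + V}$ ($G{\left(V,A \right)} = - \frac{2}{\left(-5 + V\right) \frac{1}{-5 + A}} - \frac{1}{V} = - \frac{2}{\frac{1}{-5 + A} \left(-5 + V\right)} - \frac{1}{V} = - 2 \frac{-5 + A}{-5 + V} - \frac{1}{V} = - \frac{2 \left(-5 + A\right)}{-5 + V} - \frac{1}{V} = - \frac{1}{V} - \frac{2 \left(-5 + A\right)}{-5 + V}$)
$n{\left(g \right)} = 3$ ($n{\left(g \right)} = 0 - -3 = 0 + 3 = 3$)
$\left(b{\left(-2,0 \right)} - G{\left(-1,9 \right)}\right) - 148 n{\left(-10 \right)} = \left(-4 - \frac{5 + 9 \left(-1\right) - 18 \left(-1\right)}{\left(-1\right) \left(-5 - 1\right)}\right) - 444 = \left(-4 - - \frac{5 - 9 + 18}{-6}\right) - 444 = \left(-4 - \left(-1\right) \left(- \frac{1}{6}\right) 14\right) - 444 = \left(-4 - \frac{7}{3}\right) - 444 = - \frac{19}{3} - 444 = - \frac{1351}{3}$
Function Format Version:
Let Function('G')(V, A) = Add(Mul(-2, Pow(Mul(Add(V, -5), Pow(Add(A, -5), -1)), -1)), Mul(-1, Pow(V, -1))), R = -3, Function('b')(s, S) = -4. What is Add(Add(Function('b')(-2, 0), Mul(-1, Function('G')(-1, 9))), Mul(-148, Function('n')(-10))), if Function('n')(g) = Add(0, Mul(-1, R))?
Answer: Rational(-1351, 3) ≈ -450.33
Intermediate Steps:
Function('G')(V, A) = Add(Mul(-1, Pow(V, -1)), Mul(-2, Pow(Add(-5, V), -1), Add(-5, A))) (Function('G')(V, A) = Add(Mul(-2, Pow(Mul(Add(-5, V), Pow(Add(-5, A), -1)), -1)), Mul(-1, Pow(V, -1))) = Add(Mul(-2, Pow(Mul(Pow(Add(-5, A), -1), Add(-5, V)), -1)), Mul(-1, Pow(V, -1))) = Add(Mul(-2, Mul(Pow(Add(-5, V), -1), Add(-5, A))), Mul(-1, Pow(V, -1))) = Add(Mul(-2, Pow(Add(-5, V), -1), Add(-5, A)), Mul(-1, Pow(V, -1))) = Add(Mul(-1, Pow(V, -1)), Mul(-2, Pow(Add(-5, V), -1), Add(-5, A))))
Function('n')(g) = 3 (Function('n')(g) = Add(0, Mul(-1, -3)) = Add(0, 3) = 3)
Add(Add(Function('b')(-2, 0), Mul(-1, Function('G')(-1, 9))), Mul(-148, Function('n')(-10))) = Add(Add(-4, Mul(-1, Mul(Pow(-1, -1), Pow(Add(-5, -1), -1), Add(5, Mul(9, -1), Mul(-2, 9, -1))))), Mul(-148, 3)) = Add(Add(-4, Mul(-1, Mul(-1, Pow(-6, -1), Add(5, -9, 18)))), -444) = Add(Add(-4, Mul(-1, Mul(-1, Rational(-1, 6), 14))), -444) = Add(Add(-4, Mul(-1, Rational(7, 3))), -444) = Add(Add(-4, Rational(-7, 3)), -444) = Add(Rational(-19, 3), -444) = Rational(-1351, 3)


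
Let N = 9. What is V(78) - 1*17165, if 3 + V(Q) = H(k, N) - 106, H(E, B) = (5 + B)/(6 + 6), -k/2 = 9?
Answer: -103637/6 ≈ -17273.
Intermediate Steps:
k = -18 (k = -2*9 = -18)
H(E, B) = 5/12 + B/12 (H(E, B) = (5 + B)/12 = (5 + B)*(1/12) = 5/12 + B/12)
V(Q) = -647/6 (V(Q) = -3 + ((5/12 + (1/12)*9) - 106) = -3 + ((5/12 + 3/4) - 106) = -3 + (7/6 - 106) = -3 - 629/6 = -647/6)
V(78) - 1*17165 = -647/6 - 1*17165 = -647/6 - 17165 = -103637/6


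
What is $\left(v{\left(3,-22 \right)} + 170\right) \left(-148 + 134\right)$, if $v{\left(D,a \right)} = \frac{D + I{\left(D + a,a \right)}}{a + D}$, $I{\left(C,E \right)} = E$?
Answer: $-2394$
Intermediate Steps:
$v{\left(D,a \right)} = 1$ ($v{\left(D,a \right)} = \frac{D + a}{a + D} = \frac{D + a}{D + a} = 1$)
$\left(v{\left(3,-22 \right)} + 170\right) \left(-148 + 134\right) = \left(1 + 170\right) \left(-148 + 134\right) = 171 \left(-14\right) = -2394$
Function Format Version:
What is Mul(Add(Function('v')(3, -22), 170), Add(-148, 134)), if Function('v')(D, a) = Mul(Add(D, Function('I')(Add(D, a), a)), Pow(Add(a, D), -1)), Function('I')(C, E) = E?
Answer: -2394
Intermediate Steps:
Function('v')(D, a) = 1 (Function('v')(D, a) = Mul(Add(D, a), Pow(Add(a, D), -1)) = Mul(Add(D, a), Pow(Add(D, a), -1)) = 1)
Mul(Add(Function('v')(3, -22), 170), Add(-148, 134)) = Mul(Add(1, 170), Add(-148, 134)) = Mul(171, -14) = -2394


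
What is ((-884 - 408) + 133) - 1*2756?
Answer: -3915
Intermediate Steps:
((-884 - 408) + 133) - 1*2756 = (-1292 + 133) - 2756 = -1159 - 2756 = -3915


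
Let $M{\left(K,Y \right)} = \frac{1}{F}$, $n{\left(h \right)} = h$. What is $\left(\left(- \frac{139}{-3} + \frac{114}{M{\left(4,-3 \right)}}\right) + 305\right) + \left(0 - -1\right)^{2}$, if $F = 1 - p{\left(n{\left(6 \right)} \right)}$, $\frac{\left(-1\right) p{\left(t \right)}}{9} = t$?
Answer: $\frac{19867}{3} \approx 6622.3$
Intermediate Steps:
$p{\left(t \right)} = - 9 t$
$F = 55$ ($F = 1 - \left(-9\right) 6 = 1 - -54 = 1 + 54 = 55$)
$M{\left(K,Y \right)} = \frac{1}{55}$
$\left(\left(- \frac{139}{-3} + \frac{114}{M{\left(4,-3 \right)}}\right) + 305\right) + \left(0 - -1\right)^{2} = \left(\left(- \frac{139}{-3} + 114 \frac{1}{\frac{1}{55}}\right) + 305\right) + \left(0 - -1\right)^{2} = \left(\left(\left(-139\right) \left(- \frac{1}{3}\right) + 114 \cdot 55\right) + 305\right) + \left(0 + 1\right)^{2} = \left(\left(\frac{139}{3} + 6270\right) + 305\right) + 1^{2} = \left(\frac{18949}{3} + 305\right) + 1 = \frac{19864}{3} + 1 = \frac{19867}{3}$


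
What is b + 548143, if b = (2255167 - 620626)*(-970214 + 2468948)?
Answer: 2449742719237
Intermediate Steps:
b = 2449742171094 (b = 1634541*1498734 = 2449742171094)
b + 548143 = 2449742171094 + 548143 = 2449742719237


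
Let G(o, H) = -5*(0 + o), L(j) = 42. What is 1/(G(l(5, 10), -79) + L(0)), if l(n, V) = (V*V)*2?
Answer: -1/958 ≈ -0.0010438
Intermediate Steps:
l(n, V) = 2*V**2 (l(n, V) = V**2*2 = 2*V**2)
G(o, H) = -5*o
1/(G(l(5, 10), -79) + L(0)) = 1/(-10*10**2 + 42) = 1/(-10*100 + 42) = 1/(-5*200 + 42) = 1/(-1000 + 42) = 1/(-958) = -1/958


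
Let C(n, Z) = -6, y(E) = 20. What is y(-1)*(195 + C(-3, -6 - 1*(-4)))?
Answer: 3780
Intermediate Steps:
y(-1)*(195 + C(-3, -6 - 1*(-4))) = 20*(195 - 6) = 20*189 = 3780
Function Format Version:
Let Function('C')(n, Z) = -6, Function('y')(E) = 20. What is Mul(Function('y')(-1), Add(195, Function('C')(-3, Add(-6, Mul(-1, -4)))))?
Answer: 3780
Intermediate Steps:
Mul(Function('y')(-1), Add(195, Function('C')(-3, Add(-6, Mul(-1, -4))))) = Mul(20, Add(195, -6)) = Mul(20, 189) = 3780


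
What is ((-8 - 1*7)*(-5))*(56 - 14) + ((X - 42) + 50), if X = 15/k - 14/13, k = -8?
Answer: 328125/104 ≈ 3155.0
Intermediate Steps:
X = -307/104 (X = 15/(-8) - 14/13 = 15*(-⅛) - 14*1/13 = -15/8 - 14/13 = -307/104 ≈ -2.9519)
((-8 - 1*7)*(-5))*(56 - 14) + ((X - 42) + 50) = ((-8 - 1*7)*(-5))*(56 - 14) + ((-307/104 - 42) + 50) = ((-8 - 7)*(-5))*42 + (-4675/104 + 50) = -15*(-5)*42 + 525/104 = 75*42 + 525/104 = 3150 + 525/104 = 328125/104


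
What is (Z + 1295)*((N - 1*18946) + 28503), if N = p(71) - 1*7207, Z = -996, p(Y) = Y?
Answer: 723879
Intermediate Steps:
N = -7136 (N = 71 - 1*7207 = 71 - 7207 = -7136)
(Z + 1295)*((N - 1*18946) + 28503) = (-996 + 1295)*((-7136 - 1*18946) + 28503) = 299*((-7136 - 18946) + 28503) = 299*(-26082 + 28503) = 299*2421 = 723879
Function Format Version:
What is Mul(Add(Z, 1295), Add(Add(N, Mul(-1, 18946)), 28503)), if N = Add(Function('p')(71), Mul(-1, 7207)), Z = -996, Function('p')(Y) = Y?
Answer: 723879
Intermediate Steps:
N = -7136 (N = Add(71, Mul(-1, 7207)) = Add(71, -7207) = -7136)
Mul(Add(Z, 1295), Add(Add(N, Mul(-1, 18946)), 28503)) = Mul(Add(-996, 1295), Add(Add(-7136, Mul(-1, 18946)), 28503)) = Mul(299, Add(Add(-7136, -18946), 28503)) = Mul(299, Add(-26082, 28503)) = Mul(299, 2421) = 723879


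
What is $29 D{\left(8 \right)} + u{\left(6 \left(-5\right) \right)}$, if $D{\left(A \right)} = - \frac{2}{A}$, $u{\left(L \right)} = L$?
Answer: $- \frac{149}{4} \approx -37.25$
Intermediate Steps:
$29 D{\left(8 \right)} + u{\left(6 \left(-5\right) \right)} = 29 \left(- \frac{2}{8}\right) + 6 \left(-5\right) = 29 \left(\left(-2\right) \frac{1}{8}\right) - 30 = 29 \left(- \frac{1}{4}\right) - 30 = - \frac{29}{4} - 30 = - \frac{149}{4}$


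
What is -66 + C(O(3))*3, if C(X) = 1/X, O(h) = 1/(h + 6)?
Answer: -39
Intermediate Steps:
O(h) = 1/(6 + h)
-66 + C(O(3))*3 = -66 + 3/1/(6 + 3) = -66 + 3/1/9 = -66 + 3/(⅑) = -66 + 9*3 = -66 + 27 = -39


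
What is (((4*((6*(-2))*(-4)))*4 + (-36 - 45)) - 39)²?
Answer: 419904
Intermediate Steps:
(((4*((6*(-2))*(-4)))*4 + (-36 - 45)) - 39)² = (((4*(-12*(-4)))*4 - 81) - 39)² = (((4*48)*4 - 81) - 39)² = ((192*4 - 81) - 39)² = ((768 - 81) - 39)² = (687 - 39)² = 648² = 419904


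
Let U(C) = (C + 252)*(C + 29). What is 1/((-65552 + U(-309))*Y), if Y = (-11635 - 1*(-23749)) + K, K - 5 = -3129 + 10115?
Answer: -1/947455160 ≈ -1.0555e-9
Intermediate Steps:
K = 6991 (K = 5 + (-3129 + 10115) = 5 + 6986 = 6991)
U(C) = (29 + C)*(252 + C) (U(C) = (252 + C)*(29 + C) = (29 + C)*(252 + C))
Y = 19105 (Y = (-11635 - 1*(-23749)) + 6991 = (-11635 + 23749) + 6991 = 12114 + 6991 = 19105)
1/((-65552 + U(-309))*Y) = 1/((-65552 + (7308 + (-309)² + 281*(-309)))*19105) = (1/19105)/(-65552 + (7308 + 95481 - 86829)) = (1/19105)/(-65552 + 15960) = (1/19105)/(-49592) = -1/49592*1/19105 = -1/947455160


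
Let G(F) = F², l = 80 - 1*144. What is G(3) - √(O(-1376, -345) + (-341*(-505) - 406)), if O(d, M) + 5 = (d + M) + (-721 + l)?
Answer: 9 - 2*√42322 ≈ -402.45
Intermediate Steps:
l = -64 (l = 80 - 144 = -64)
O(d, M) = -790 + M + d (O(d, M) = -5 + ((d + M) + (-721 - 64)) = -5 + ((M + d) - 785) = -5 + (-785 + M + d) = -790 + M + d)
G(3) - √(O(-1376, -345) + (-341*(-505) - 406)) = 3² - √((-790 - 345 - 1376) + (-341*(-505) - 406)) = 9 - √(-2511 + (172205 - 406)) = 9 - √(-2511 + 171799) = 9 - √169288 = 9 - 2*√42322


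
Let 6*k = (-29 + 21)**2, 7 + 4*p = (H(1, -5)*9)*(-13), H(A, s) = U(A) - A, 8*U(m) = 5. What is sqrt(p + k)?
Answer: sqrt(11454)/24 ≈ 4.4593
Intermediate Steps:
U(m) = 5/8 (U(m) = (1/8)*5 = 5/8)
H(A, s) = 5/8 - A
p = 295/32 (p = -7/4 + (((5/8 - 1*1)*9)*(-13))/4 = -7/4 + (((5/8 - 1)*9)*(-13))/4 = -7/4 + (-3/8*9*(-13))/4 = -7/4 + (-27/8*(-13))/4 = -7/4 + (1/4)*(351/8) = -7/4 + 351/32 = 295/32 ≈ 9.2188)
k = 32/3 (k = (-29 + 21)**2/6 = (1/6)*(-8)**2 = (1/6)*64 = 32/3 ≈ 10.667)
sqrt(p + k) = sqrt(295/32 + 32/3) = sqrt(1909/96) = sqrt(11454)/24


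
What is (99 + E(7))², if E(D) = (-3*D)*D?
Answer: 2304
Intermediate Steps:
E(D) = -3*D²
(99 + E(7))² = (99 - 3*7²)² = (99 - 3*49)² = (99 - 147)² = (-48)² = 2304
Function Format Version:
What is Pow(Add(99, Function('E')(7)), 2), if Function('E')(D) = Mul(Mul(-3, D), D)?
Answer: 2304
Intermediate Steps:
Function('E')(D) = Mul(-3, Pow(D, 2))
Pow(Add(99, Function('E')(7)), 2) = Pow(Add(99, Mul(-3, Pow(7, 2))), 2) = Pow(Add(99, Mul(-3, 49)), 2) = Pow(Add(99, -147), 2) = Pow(-48, 2) = 2304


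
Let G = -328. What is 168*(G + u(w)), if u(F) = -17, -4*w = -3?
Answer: -57960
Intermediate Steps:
w = ¾ (w = -¼*(-3) = ¾ ≈ 0.75000)
168*(G + u(w)) = 168*(-328 - 17) = 168*(-345) = -57960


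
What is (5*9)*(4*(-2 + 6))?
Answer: 720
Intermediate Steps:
(5*9)*(4*(-2 + 6)) = 45*(4*4) = 45*16 = 720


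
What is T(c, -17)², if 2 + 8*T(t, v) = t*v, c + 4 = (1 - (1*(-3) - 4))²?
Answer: 261121/16 ≈ 16320.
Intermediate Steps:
c = 60 (c = -4 + (1 - (1*(-3) - 4))² = -4 + (1 - (-3 - 4))² = -4 + (1 - 1*(-7))² = -4 + (1 + 7)² = -4 + 8² = -4 + 64 = 60)
T(t, v) = -¼ + t*v/8 (T(t, v) = -¼ + (t*v)/8 = -¼ + t*v/8)
T(c, -17)² = (-¼ + (⅛)*60*(-17))² = (-¼ - 255/2)² = (-511/4)² = 261121/16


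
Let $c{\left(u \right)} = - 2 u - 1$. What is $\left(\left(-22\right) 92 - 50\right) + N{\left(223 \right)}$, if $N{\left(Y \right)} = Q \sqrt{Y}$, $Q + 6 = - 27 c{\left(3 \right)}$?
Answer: $-2074 + 183 \sqrt{223} \approx 658.77$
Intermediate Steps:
$c{\left(u \right)} = -1 - 2 u$
$Q = 183$ ($Q = -6 - 27 \left(-1 - 6\right) = -6 - -189 = -6 + 189 = 183$)
$N{\left(Y \right)} = 183 \sqrt{Y}$
$\left(\left(-22\right) 92 - 50\right) + N{\left(223 \right)} = \left(\left(-22\right) 92 - 50\right) + 183 \sqrt{223} = \left(-2024 - 50\right) + 183 \sqrt{223} = -2074 + 183 \sqrt{223}$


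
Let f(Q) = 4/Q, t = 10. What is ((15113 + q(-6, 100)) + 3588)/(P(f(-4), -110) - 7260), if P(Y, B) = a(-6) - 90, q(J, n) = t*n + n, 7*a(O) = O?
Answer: -138607/51456 ≈ -2.6937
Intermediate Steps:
a(O) = O/7
q(J, n) = 11*n (q(J, n) = 10*n + n = 11*n)
P(Y, B) = -636/7 (P(Y, B) = (1/7)*(-6) - 90 = -6/7 - 90 = -636/7)
((15113 + q(-6, 100)) + 3588)/(P(f(-4), -110) - 7260) = ((15113 + 11*100) + 3588)/(-636/7 - 7260) = ((15113 + 1100) + 3588)/(-51456/7) = (16213 + 3588)*(-7/51456) = 19801*(-7/51456) = -138607/51456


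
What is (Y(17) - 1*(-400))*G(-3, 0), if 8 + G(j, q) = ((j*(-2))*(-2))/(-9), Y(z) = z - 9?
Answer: -2720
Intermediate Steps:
Y(z) = -9 + z
G(j, q) = -8 - 4*j/9 (G(j, q) = -8 + ((j*(-2))*(-2))/(-9) = -8 + (-2*j*(-2))*(-⅑) = -8 + (4*j)*(-⅑) = -8 - 4*j/9)
(Y(17) - 1*(-400))*G(-3, 0) = ((-9 + 17) - 1*(-400))*(-8 - 4/9*(-3)) = (8 + 400)*(-8 + 4/3) = 408*(-20/3) = -2720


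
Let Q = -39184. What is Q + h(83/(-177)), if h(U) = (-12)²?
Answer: -39040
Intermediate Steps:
h(U) = 144
Q + h(83/(-177)) = -39184 + 144 = -39040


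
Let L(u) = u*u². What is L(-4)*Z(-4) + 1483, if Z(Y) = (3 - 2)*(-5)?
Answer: 1803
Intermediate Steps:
Z(Y) = -5 (Z(Y) = 1*(-5) = -5)
L(u) = u³
L(-4)*Z(-4) + 1483 = (-4)³*(-5) + 1483 = -64*(-5) + 1483 = 320 + 1483 = 1803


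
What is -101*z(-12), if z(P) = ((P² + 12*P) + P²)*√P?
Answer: -29088*I*√3 ≈ -50382.0*I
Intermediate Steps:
z(P) = √P*(2*P² + 12*P) (z(P) = (2*P² + 12*P)*√P = √P*(2*P² + 12*P))
-101*z(-12) = -202*(-12)^(3/2)*(6 - 12) = -202*(-24*I*√3)*(-6) = -29088*I*√3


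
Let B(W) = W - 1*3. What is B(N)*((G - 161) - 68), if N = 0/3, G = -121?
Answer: 1050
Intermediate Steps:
N = 0 (N = 0*(⅓) = 0)
B(W) = -3 + W (B(W) = W - 3 = -3 + W)
B(N)*((G - 161) - 68) = (-3 + 0)*((-121 - 161) - 68) = -3*(-282 - 68) = -3*(-350) = 1050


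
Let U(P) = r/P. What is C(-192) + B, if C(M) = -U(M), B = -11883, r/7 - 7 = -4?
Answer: -760505/64 ≈ -11883.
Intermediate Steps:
r = 21 (r = 49 + 7*(-4) = 49 - 28 = 21)
U(P) = 21/P
C(M) = -21/M
C(-192) + B = -21/(-192) - 11883 = -21*(-1/192) - 11883 = 7/64 - 11883 = -760505/64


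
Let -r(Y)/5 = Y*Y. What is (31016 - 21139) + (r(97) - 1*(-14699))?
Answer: -22469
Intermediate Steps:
r(Y) = -5*Y² (r(Y) = -5*Y*Y = -5*Y²)
(31016 - 21139) + (r(97) - 1*(-14699)) = (31016 - 21139) + (-5*97² - 1*(-14699)) = 9877 + (-5*9409 + 14699) = 9877 + (-47045 + 14699) = 9877 - 32346 = -22469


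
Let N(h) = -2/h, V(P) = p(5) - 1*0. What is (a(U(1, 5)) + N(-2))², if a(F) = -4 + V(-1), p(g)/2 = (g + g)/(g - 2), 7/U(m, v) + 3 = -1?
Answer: 121/9 ≈ 13.444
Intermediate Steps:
U(m, v) = -7/4 (U(m, v) = 7/(-3 - 1) = 7/(-4) = 7*(-¼) = -7/4)
p(g) = 4*g/(-2 + g) (p(g) = 2*((g + g)/(g - 2)) = 2*((2*g)/(-2 + g)) = 2*(2*g/(-2 + g)) = 4*g/(-2 + g))
V(P) = 20/3 (V(P) = 4*5/(-2 + 5) - 1*0 = 4*5/3 + 0 = 4*5*(⅓) + 0 = 20/3 + 0 = 20/3)
a(F) = 8/3 (a(F) = -4 + 20/3 = 8/3)
(a(U(1, 5)) + N(-2))² = (8/3 - 2/(-2))² = (8/3 - 2*(-½))² = (8/3 + 1)² = (11/3)² = 121/9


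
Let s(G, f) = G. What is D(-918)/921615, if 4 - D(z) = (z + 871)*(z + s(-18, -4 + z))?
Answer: -43988/921615 ≈ -0.047729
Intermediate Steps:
D(z) = 4 - (-18 + z)*(871 + z) (D(z) = 4 - (z + 871)*(z - 18) = 4 - (871 + z)*(-18 + z) = 4 - (-18 + z)*(871 + z))
D(-918)/921615 = (15682 - 1*(-918)**2 - 853*(-918))/921615 = (15682 - 1*842724 + 783054)*(1/921615) = (15682 - 842724 + 783054)*(1/921615) = -43988*1/921615 = -43988/921615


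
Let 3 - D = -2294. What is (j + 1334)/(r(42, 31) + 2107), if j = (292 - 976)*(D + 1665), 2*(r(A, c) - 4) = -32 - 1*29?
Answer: -5417348/4161 ≈ -1301.9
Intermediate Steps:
D = 2297 (D = 3 - 1*(-2294) = 3 + 2294 = 2297)
r(A, c) = -53/2 (r(A, c) = 4 + (-32 - 1*29)/2 = 4 + (-32 - 29)/2 = 4 + (½)*(-61) = 4 - 61/2 = -53/2)
j = -2710008 (j = (292 - 976)*(2297 + 1665) = -684*3962 = -2710008)
(j + 1334)/(r(42, 31) + 2107) = (-2710008 + 1334)/(-53/2 + 2107) = -2708674/4161/2 = -2708674*2/4161 = -5417348/4161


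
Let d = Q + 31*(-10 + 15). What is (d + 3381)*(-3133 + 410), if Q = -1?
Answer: -9625805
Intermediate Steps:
d = 154 (d = -1 + 31*(-10 + 15) = -1 + 31*5 = -1 + 155 = 154)
(d + 3381)*(-3133 + 410) = (154 + 3381)*(-3133 + 410) = 3535*(-2723) = -9625805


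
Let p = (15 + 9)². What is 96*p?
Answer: 55296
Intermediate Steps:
p = 576 (p = 24² = 576)
96*p = 96*576 = 55296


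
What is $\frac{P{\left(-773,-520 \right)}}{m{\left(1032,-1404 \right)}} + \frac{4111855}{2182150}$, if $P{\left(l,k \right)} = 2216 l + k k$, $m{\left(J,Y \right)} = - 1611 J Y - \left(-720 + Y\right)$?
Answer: $\frac{159914123006311}{84893822863230} \approx 1.8837$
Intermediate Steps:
$m{\left(J,Y \right)} = 720 - Y - 1611 J Y$ ($m{\left(J,Y \right)} = - 1611 J Y - \left(-720 + Y\right) = 720 - Y - 1611 J Y$)
$P{\left(l,k \right)} = k^{2} + 2216 l$ ($P{\left(l,k \right)} = 2216 l + k^{2} = k^{2} + 2216 l$)
$\frac{P{\left(-773,-520 \right)}}{m{\left(1032,-1404 \right)}} + \frac{4111855}{2182150} = \frac{\left(-520\right)^{2} + 2216 \left(-773\right)}{720 - -1404 - 1662552 \left(-1404\right)} + \frac{4111855}{2182150} = \frac{270400 - 1712968}{720 + 1404 + 2334223008} + 4111855 \cdot \frac{1}{2182150} = - \frac{1442568}{2334225132} + \frac{822371}{436430} = \left(-1442568\right) \frac{1}{2334225132} + \frac{822371}{436430} = - \frac{120214}{194518761} + \frac{822371}{436430} = \frac{159914123006311}{84893822863230}$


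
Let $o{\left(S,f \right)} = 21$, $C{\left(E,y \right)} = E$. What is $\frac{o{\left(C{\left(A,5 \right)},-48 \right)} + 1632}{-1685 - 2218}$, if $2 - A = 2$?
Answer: $- \frac{551}{1301} \approx -0.42352$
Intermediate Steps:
$A = 0$ ($A = 2 - 2 = 0$)
$\frac{o{\left(C{\left(A,5 \right)},-48 \right)} + 1632}{-1685 - 2218} = \frac{21 + 1632}{-1685 - 2218} = \frac{1653}{-3903} = 1653 \left(- \frac{1}{3903}\right) = - \frac{551}{1301}$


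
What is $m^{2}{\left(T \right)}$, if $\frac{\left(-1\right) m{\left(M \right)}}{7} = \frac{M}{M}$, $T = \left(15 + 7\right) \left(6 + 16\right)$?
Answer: $49$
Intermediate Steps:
$T = 484$ ($T = 22 \cdot 22 = 484$)
$m{\left(M \right)} = -7$ ($m{\left(M \right)} = - 7 \frac{M}{M} = \left(-7\right) 1 = -7$)
$m^{2}{\left(T \right)} = \left(-7\right)^{2} = 49$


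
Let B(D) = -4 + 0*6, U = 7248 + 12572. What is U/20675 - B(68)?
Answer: 20504/4135 ≈ 4.9586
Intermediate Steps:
U = 19820
B(D) = -4 (B(D) = -4 + 0 = -4)
U/20675 - B(68) = 19820/20675 - 1*(-4) = 19820*(1/20675) + 4 = 3964/4135 + 4 = 20504/4135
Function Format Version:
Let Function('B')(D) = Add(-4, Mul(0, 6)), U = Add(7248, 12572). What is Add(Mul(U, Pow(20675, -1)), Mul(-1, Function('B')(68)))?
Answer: Rational(20504, 4135) ≈ 4.9586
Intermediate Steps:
U = 19820
Function('B')(D) = -4 (Function('B')(D) = Add(-4, 0) = -4)
Add(Mul(U, Pow(20675, -1)), Mul(-1, Function('B')(68))) = Add(Mul(19820, Pow(20675, -1)), Mul(-1, -4)) = Add(Mul(19820, Rational(1, 20675)), 4) = Add(Rational(3964, 4135), 4) = Rational(20504, 4135)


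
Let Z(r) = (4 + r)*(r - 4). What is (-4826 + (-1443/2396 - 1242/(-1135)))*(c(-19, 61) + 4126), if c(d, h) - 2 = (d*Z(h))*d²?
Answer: 333429619242024711/2719460 ≈ 1.2261e+11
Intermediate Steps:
Z(r) = (-4 + r)*(4 + r) (Z(r) = (4 + r)*(-4 + r) = (-4 + r)*(4 + r))
c(d, h) = 2 + d³*(-16 + h²) (c(d, h) = 2 + (d*(-16 + h²))*d² = 2 + d³*(-16 + h²))
(-4826 + (-1443/2396 - 1242/(-1135)))*(c(-19, 61) + 4126) = (-4826 + (-1443/2396 - 1242/(-1135)))*((2 + (-19)³*(-16 + 61²)) + 4126) = (-4826 + (-1443*1/2396 - 1242*(-1/1135)))*((2 - 6859*(-16 + 3721)) + 4126) = (-4826 + (-1443/2396 + 1242/1135))*((2 - 6859*3705) + 4126) = (-4826 + 1338027/2719460)*((2 - 25412595) + 4126) = -13122775933*(-25412593 + 4126)/2719460 = -13122775933/2719460*(-25408467) = 333429619242024711/2719460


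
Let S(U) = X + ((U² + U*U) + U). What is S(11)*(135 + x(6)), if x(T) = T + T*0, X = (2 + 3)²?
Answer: 39198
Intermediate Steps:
X = 25 (X = 5² = 25)
x(T) = T (x(T) = T + 0 = T)
S(U) = 25 + U + 2*U² (S(U) = 25 + ((U² + U*U) + U) = 25 + ((U² + U²) + U) = 25 + (2*U² + U) = 25 + (U + 2*U²) = 25 + U + 2*U²)
S(11)*(135 + x(6)) = (25 + 11 + 2*11²)*(135 + 6) = (25 + 11 + 2*121)*141 = (25 + 11 + 242)*141 = 278*141 = 39198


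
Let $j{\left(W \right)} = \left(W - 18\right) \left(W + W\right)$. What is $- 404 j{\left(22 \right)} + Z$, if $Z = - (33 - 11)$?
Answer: $-71126$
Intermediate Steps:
$Z = -22$ ($Z = - (33 - 11) = \left(-1\right) 22 = -22$)
$j{\left(W \right)} = 2 W \left(-18 + W\right)$ ($j{\left(W \right)} = \left(-18 + W\right) 2 W = 2 W \left(-18 + W\right)$)
$- 404 j{\left(22 \right)} + Z = - 404 \cdot 2 \cdot 22 \left(-18 + 22\right) - 22 = - 404 \cdot 2 \cdot 22 \cdot 4 - 22 = \left(-404\right) 176 - 22 = -71104 - 22 = -71126$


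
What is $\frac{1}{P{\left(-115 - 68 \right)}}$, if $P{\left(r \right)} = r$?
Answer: $- \frac{1}{183} \approx -0.0054645$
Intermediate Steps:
$\frac{1}{P{\left(-115 - 68 \right)}} = \frac{1}{-115 - 68} = \frac{1}{-183} = - \frac{1}{183}$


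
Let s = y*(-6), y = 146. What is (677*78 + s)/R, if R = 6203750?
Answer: 5193/620375 ≈ 0.0083707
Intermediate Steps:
s = -876 (s = 146*(-6) = -876)
(677*78 + s)/R = (677*78 - 876)/6203750 = (52806 - 876)*(1/6203750) = 51930*(1/6203750) = 5193/620375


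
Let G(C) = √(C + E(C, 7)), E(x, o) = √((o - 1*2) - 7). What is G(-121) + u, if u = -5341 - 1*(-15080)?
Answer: 9739 + √(-121 + I*√2) ≈ 9739.1 + 11.0*I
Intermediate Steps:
u = 9739 (u = -5341 + 15080 = 9739)
E(x, o) = √(-9 + o) (E(x, o) = √((o - 2) - 7) = √((-2 + o) - 7) = √(-9 + o))
G(C) = √(C + I*√2) (G(C) = √(C + √(-9 + 7)) = √(C + √(-2)) = √(C + I*√2))
G(-121) + u = √(-121 + I*√2) + 9739 = 9739 + √(-121 + I*√2)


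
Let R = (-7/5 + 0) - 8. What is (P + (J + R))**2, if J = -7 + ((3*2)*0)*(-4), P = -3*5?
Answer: 24649/25 ≈ 985.96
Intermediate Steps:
R = -47/5 (R = (-7*1/5 + 0) - 8 = (-7/5 + 0) - 8 = -7/5 - 8 = -47/5 ≈ -9.4000)
P = -15
J = -7 (J = -7 + (6*0)*(-4) = -7 + 0*(-4) = -7 + 0 = -7)
(P + (J + R))**2 = (-15 + (-7 - 47/5))**2 = (-15 - 82/5)**2 = (-157/5)**2 = 24649/25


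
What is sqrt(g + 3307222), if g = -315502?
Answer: 2*sqrt(747930) ≈ 1729.7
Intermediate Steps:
sqrt(g + 3307222) = sqrt(-315502 + 3307222) = sqrt(2991720) = 2*sqrt(747930)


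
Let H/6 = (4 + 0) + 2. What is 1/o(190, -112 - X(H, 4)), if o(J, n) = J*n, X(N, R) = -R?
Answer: -1/20520 ≈ -4.8733e-5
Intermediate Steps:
H = 36 (H = 6*((4 + 0) + 2) = 6*(4 + 2) = 6*6 = 36)
1/o(190, -112 - X(H, 4)) = 1/(190*(-112 - (-1)*4)) = 1/(190*(-112 - 1*(-4))) = 1/(190*(-112 + 4)) = 1/(190*(-108)) = 1/(-20520) = -1/20520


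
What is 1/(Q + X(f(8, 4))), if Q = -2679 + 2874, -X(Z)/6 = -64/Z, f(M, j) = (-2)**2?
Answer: 1/291 ≈ 0.0034364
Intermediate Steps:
f(M, j) = 4
X(Z) = 384/Z (X(Z) = -(-384)/Z = 384/Z)
Q = 195
1/(Q + X(f(8, 4))) = 1/(195 + 384/4) = 1/(195 + 384*(1/4)) = 1/(195 + 96) = 1/291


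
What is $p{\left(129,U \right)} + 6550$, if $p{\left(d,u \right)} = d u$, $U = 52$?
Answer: $13258$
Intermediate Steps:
$p{\left(129,U \right)} + 6550 = 129 \cdot 52 + 6550 = 6708 + 6550 = 13258$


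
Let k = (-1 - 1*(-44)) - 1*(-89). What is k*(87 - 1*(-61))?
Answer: 19536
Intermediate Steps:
k = 132 (k = (-1 + 44) + 89 = 43 + 89 = 132)
k*(87 - 1*(-61)) = 132*(87 - 1*(-61)) = 132*(87 + 61) = 132*148 = 19536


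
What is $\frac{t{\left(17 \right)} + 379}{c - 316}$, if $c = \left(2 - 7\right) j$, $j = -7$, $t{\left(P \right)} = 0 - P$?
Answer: $- \frac{362}{281} \approx -1.2883$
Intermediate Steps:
$t{\left(P \right)} = - P$
$c = 35$ ($c = \left(2 - 7\right) \left(-7\right) = \left(-5\right) \left(-7\right) = 35$)
$\frac{t{\left(17 \right)} + 379}{c - 316} = \frac{\left(-1\right) 17 + 379}{35 - 316} = \frac{-17 + 379}{-281} = 362 \left(- \frac{1}{281}\right) = - \frac{362}{281}$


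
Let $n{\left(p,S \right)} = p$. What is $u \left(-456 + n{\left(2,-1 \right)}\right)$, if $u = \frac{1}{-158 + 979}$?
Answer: $- \frac{454}{821} \approx -0.55298$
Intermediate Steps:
$u = \frac{1}{821} \approx 0.001218$
$u \left(-456 + n{\left(2,-1 \right)}\right) = \frac{-456 + 2}{821} = \frac{1}{821} \left(-454\right) = - \frac{454}{821}$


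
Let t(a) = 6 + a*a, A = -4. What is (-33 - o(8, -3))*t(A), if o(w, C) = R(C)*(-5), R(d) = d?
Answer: -1056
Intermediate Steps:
o(w, C) = -5*C (o(w, C) = C*(-5) = -5*C)
t(a) = 6 + a²
(-33 - o(8, -3))*t(A) = (-33 - (-5)*(-3))*(6 + (-4)²) = (-33 - 1*15)*(6 + 16) = (-33 - 15)*22 = -48*22 = -1056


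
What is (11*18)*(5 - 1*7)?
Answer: -396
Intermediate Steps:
(11*18)*(5 - 1*7) = 198*(5 - 7) = 198*(-2) = -396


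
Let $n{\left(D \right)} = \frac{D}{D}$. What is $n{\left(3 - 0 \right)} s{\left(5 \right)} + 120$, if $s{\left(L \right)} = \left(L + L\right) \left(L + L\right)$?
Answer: $220$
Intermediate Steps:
$n{\left(D \right)} = 1$
$s{\left(L \right)} = 4 L^{2}$ ($s{\left(L \right)} = 2 L 2 L = 4 L^{2}$)
$n{\left(3 - 0 \right)} s{\left(5 \right)} + 120 = 1 \cdot 4 \cdot 5^{2} + 120 = 1 \cdot 4 \cdot 25 + 120 = 1 \cdot 100 + 120 = 100 + 120 = 220$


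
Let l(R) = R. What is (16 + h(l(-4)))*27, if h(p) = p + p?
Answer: 216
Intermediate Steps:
h(p) = 2*p
(16 + h(l(-4)))*27 = (16 + 2*(-4))*27 = (16 - 8)*27 = 8*27 = 216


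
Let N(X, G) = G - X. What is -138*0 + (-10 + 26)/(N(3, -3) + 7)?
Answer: 16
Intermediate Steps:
-138*0 + (-10 + 26)/(N(3, -3) + 7) = -138*0 + (-10 + 26)/((-3 - 1*3) + 7) = 0 + 16/((-3 - 3) + 7) = 0 + 16/(-6 + 7) = 0 + 16/1 = 0 + 16*1 = 0 + 16 = 16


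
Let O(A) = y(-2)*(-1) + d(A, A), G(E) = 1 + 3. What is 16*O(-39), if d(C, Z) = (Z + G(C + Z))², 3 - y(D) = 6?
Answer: 19648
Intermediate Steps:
y(D) = -3 (y(D) = 3 - 1*6 = 3 - 6 = -3)
G(E) = 4
d(C, Z) = (4 + Z)² (d(C, Z) = (Z + 4)² = (4 + Z)²)
O(A) = 3 + (4 + A)² (O(A) = -3*(-1) + (4 + A)² = 3 + (4 + A)²)
16*O(-39) = 16*(3 + (4 - 39)²) = 16*(3 + (-35)²) = 16*(3 + 1225) = 16*1228 = 19648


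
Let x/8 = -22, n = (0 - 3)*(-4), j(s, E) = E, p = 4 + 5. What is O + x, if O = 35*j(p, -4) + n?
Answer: -304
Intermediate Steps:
p = 9
n = 12 (n = -3*(-4) = 12)
x = -176 (x = 8*(-22) = -176)
O = -128 (O = 35*(-4) + 12 = -140 + 12 = -128)
O + x = -128 - 176 = -304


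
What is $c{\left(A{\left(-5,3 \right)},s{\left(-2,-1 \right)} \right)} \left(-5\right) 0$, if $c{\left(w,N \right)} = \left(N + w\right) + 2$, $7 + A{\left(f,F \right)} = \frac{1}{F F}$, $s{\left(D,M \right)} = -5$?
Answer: $0$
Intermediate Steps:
$A{\left(f,F \right)} = -7 + \frac{1}{F^{2}}$ ($A{\left(f,F \right)} = -7 + \frac{1}{F F} = -7 + \frac{1}{F^{2}}$)
$c{\left(w,N \right)} = 2 + N + w$
$c{\left(A{\left(-5,3 \right)},s{\left(-2,-1 \right)} \right)} \left(-5\right) 0 = \left(2 - 5 - \left(7 - \frac{1}{9}\right)\right) \left(-5\right) 0 = \left(2 - 5 + \left(-7 + \frac{1}{9}\right)\right) \left(-5\right) 0 = \left(2 - 5 - \frac{62}{9}\right) \left(-5\right) 0 = \left(- \frac{89}{9}\right) \left(-5\right) 0 = \frac{445}{9} \cdot 0 = 0$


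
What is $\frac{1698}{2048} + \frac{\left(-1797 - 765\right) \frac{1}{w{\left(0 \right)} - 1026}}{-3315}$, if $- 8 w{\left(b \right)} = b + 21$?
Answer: $\frac{7712999237}{9311278080} \approx 0.82835$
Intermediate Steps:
$w{\left(b \right)} = - \frac{21}{8} - \frac{b}{8}$ ($w{\left(b \right)} = - \frac{b + 21}{8} = - \frac{21 + b}{8} = - \frac{21}{8} - \frac{b}{8}$)
$\frac{1698}{2048} + \frac{\left(-1797 - 765\right) \frac{1}{w{\left(0 \right)} - 1026}}{-3315} = \frac{1698}{2048} + \frac{\left(-1797 - 765\right) \frac{1}{\left(- \frac{21}{8} - 0\right) - 1026}}{-3315} = 1698 \cdot \frac{1}{2048} + - \frac{2562}{\left(- \frac{21}{8} + 0\right) - 1026} \left(- \frac{1}{3315}\right) = \frac{849}{1024} + - \frac{2562}{- \frac{21}{8} - 1026} \left(- \frac{1}{3315}\right) = \frac{849}{1024} + - \frac{2562}{- \frac{8229}{8}} \left(- \frac{1}{3315}\right) = \frac{849}{1024} + \left(-2562\right) \left(- \frac{8}{8229}\right) \left(- \frac{1}{3315}\right) = \frac{849}{1024} + \frac{6832}{2743} \left(- \frac{1}{3315}\right) = \frac{849}{1024} - \frac{6832}{9093045} = \frac{7712999237}{9311278080}$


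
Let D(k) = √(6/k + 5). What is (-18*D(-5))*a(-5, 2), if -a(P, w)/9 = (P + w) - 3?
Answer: -972*√95/5 ≈ -1894.8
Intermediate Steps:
a(P, w) = 27 - 9*P - 9*w (a(P, w) = -9*((P + w) - 3) = -9*(-3 + P + w) = 27 - 9*P - 9*w)
D(k) = √(5 + 6/k)
(-18*D(-5))*a(-5, 2) = (-18*√(5 + 6/(-5)))*(27 - 9*(-5) - 9*2) = (-18*√(5 + 6*(-⅕)))*(27 + 45 - 18) = -18*√(5 - 6/5)*54 = -18*√95/5*54 = -972*√95/5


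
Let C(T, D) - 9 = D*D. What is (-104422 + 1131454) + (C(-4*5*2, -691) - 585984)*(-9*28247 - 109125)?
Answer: 39422104944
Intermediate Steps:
C(T, D) = 9 + D² (C(T, D) = 9 + D*D = 9 + D²)
(-104422 + 1131454) + (C(-4*5*2, -691) - 585984)*(-9*28247 - 109125) = (-104422 + 1131454) + ((9 + (-691)²) - 585984)*(-9*28247 - 109125) = 1027032 + ((9 + 477481) - 585984)*(-254223 - 109125) = 1027032 + (477490 - 585984)*(-363348) = 1027032 - 108494*(-363348) = 1027032 + 39421077912 = 39422104944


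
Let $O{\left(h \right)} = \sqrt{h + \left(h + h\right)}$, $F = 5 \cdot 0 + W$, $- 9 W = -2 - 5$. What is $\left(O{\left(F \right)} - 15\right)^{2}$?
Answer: $\frac{\left(45 - \sqrt{21}\right)^{2}}{9} \approx 181.51$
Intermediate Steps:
$W = \frac{7}{9}$ ($W = - \frac{-2 - 5}{9} = \left(- \frac{1}{9}\right) \left(-7\right) = \frac{7}{9} \approx 0.77778$)
$F = \frac{7}{9}$ ($F = 5 \cdot 0 + \frac{7}{9} = 0 + \frac{7}{9} = \frac{7}{9} \approx 0.77778$)
$O{\left(h \right)} = \sqrt{3} \sqrt{h}$ ($O{\left(h \right)} = \sqrt{h + 2 h} = \sqrt{3 h} = \sqrt{3} \sqrt{h}$)
$\left(O{\left(F \right)} - 15\right)^{2} = \left(\sqrt{3} \sqrt{\frac{7}{9}} - 15\right)^{2} = \left(\sqrt{3} \frac{\sqrt{7}}{3} - 15\right)^{2} = \left(\frac{\sqrt{21}}{3} - 15\right)^{2} = \left(-15 + \frac{\sqrt{21}}{3}\right)^{2}$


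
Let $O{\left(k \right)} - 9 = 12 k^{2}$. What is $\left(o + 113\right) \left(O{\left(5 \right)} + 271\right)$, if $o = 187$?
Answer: $174000$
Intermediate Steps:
$O{\left(k \right)} = 9 + 12 k^{2}$
$\left(o + 113\right) \left(O{\left(5 \right)} + 271\right) = \left(187 + 113\right) \left(\left(9 + 12 \cdot 5^{2}\right) + 271\right) = 300 \left(\left(9 + 12 \cdot 25\right) + 271\right) = 300 \left(\left(9 + 300\right) + 271\right) = 300 \left(309 + 271\right) = 300 \cdot 580 = 174000$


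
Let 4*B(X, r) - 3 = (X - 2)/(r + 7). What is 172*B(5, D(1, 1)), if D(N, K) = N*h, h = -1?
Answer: 301/2 ≈ 150.50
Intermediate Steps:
D(N, K) = -N (D(N, K) = N*(-1) = -N)
B(X, r) = ¾ + (-2 + X)/(4*(7 + r)) (B(X, r) = ¾ + ((X - 2)/(r + 7))/4 = ¾ + ((-2 + X)/(7 + r))/4 = ¾ + (-2 + X)/(4*(7 + r)))
172*B(5, D(1, 1)) = 172*((19 + 5 + 3*(-1*1))/(4*(7 - 1*1))) = 172*((19 + 5 + 3*(-1))/(4*(7 - 1))) = 172*((¼)*(19 + 5 - 3)/6) = 172*((¼)*(⅙)*21) = 172*(7/8) = 301/2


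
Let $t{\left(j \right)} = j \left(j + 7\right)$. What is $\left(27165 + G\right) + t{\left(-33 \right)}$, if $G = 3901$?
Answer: $31924$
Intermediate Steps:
$t{\left(j \right)} = j \left(7 + j\right)$
$\left(27165 + G\right) + t{\left(-33 \right)} = \left(27165 + 3901\right) - 33 \left(7 - 33\right) = 31066 - -858 = 31066 + 858 = 31924$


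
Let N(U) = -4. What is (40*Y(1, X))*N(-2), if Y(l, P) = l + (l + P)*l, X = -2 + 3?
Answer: -480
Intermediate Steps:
X = 1
Y(l, P) = l + l*(P + l) (Y(l, P) = l + (P + l)*l = l + l*(P + l))
(40*Y(1, X))*N(-2) = (40*(1*(1 + 1 + 1)))*(-4) = (40*(1*3))*(-4) = (40*3)*(-4) = 120*(-4) = -480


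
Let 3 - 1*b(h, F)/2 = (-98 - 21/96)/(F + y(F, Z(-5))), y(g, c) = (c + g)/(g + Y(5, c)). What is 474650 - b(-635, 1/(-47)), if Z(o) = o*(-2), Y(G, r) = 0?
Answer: 167408985097/352704 ≈ 4.7464e+5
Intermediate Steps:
Z(o) = -2*o
y(g, c) = (c + g)/g (y(g, c) = (c + g)/(g + 0) = (c + g)/g)
b(h, F) = 6 + 3143/(16*(F + (10 + F)/F)) (b(h, F) = 6 - 2*(-98 - 21/96)/(F + (-2*(-5) + F)/F) = 6 - 2*(-98 - 21*1/96)/(F + (10 + F)/F) = 6 - 2*(-98 - 7/32)/(F + (10 + F)/F) = 6 - (-3143)/(16*(F + (10 + F)/F)) = 6 + 3143/(16*(F + (10 + F)/F)))
474650 - b(-635, 1/(-47)) = 474650 - (60 + 6*(1/(-47))² + (3239/16)/(-47))/(10 + 1/(-47) + (1/(-47))²) = 474650 - (60 + 6*(-1/47)² + (3239/16)*(-1/47))/(10 - 1/47 + (-1/47)²) = 474650 - (60 + 6*(1/2209) - 3239/752)/(10 - 1/47 + 1/2209) = 474650 - (60 + 6/2209 - 3239/752)/22044/2209 = 474650 - 2209*1968503/(22044*35344) = 474650 - 1*1968503/352704 = 474650 - 1968503/352704 = 167408985097/352704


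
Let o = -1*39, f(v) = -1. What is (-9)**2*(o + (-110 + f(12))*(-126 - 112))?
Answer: 2136699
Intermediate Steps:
o = -39
(-9)**2*(o + (-110 + f(12))*(-126 - 112)) = (-9)**2*(-39 + (-110 - 1)*(-126 - 112)) = 81*(-39 - 111*(-238)) = 81*(-39 + 26418) = 81*26379 = 2136699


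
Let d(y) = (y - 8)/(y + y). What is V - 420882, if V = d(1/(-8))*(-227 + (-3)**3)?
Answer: -429137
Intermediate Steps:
d(y) = (-8 + y)/(2*y) (d(y) = (-8 + y)/((2*y)) = (-8 + y)*(1/(2*y)) = (-8 + y)/(2*y))
V = -8255 (V = ((-8 + 1/(-8))/(2*(1/(-8))))*(-227 + (-3)**3) = ((-8 - 1/8)/(2*(-1/8)))*(-227 - 27) = ((1/2)*(-8)*(-65/8))*(-254) = (65/2)*(-254) = -8255)
V - 420882 = -8255 - 420882 = -429137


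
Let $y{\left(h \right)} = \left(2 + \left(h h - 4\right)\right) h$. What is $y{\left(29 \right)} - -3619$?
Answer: $27950$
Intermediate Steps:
$y{\left(h \right)} = h \left(-2 + h^{2}\right)$ ($y{\left(h \right)} = \left(2 + \left(h^{2} - 4\right)\right) h = \left(2 + \left(-4 + h^{2}\right)\right) h = \left(-2 + h^{2}\right) h = h \left(-2 + h^{2}\right)$)
$y{\left(29 \right)} - -3619 = 29 \left(-2 + 29^{2}\right) - -3619 = 29 \left(-2 + 841\right) + 3619 = 29 \cdot 839 + 3619 = 24331 + 3619 = 27950$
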